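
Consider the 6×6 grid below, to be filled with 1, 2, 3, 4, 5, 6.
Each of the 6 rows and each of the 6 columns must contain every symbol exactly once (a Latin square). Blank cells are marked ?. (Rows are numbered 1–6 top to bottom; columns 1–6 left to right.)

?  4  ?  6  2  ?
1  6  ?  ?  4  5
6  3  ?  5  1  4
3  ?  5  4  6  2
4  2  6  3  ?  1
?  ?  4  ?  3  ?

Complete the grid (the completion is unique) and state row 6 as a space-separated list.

2 5 4 1 3 6

Row 6, column 6: row 6 has {3, 4} and column 6 has {1, 2, 4, 5}, leaving only 6.
Row 1, column 1: row 1 has {2, 4, 6} and column 1 has {1, 3, 4, 6}, leaving only 5.
Row 6, column 1: row 6 has {3, 4, 6} and column 1 has {1, 3, 4, 5, 6}, leaving only 2.
Row 6, column 4: row 6 has {2, 3, 4, 6} and column 4 has {3, 4, 5, 6}, leaving only 1.
Row 6, column 2: row 6 has {1, 2, 3, 4, 6} and column 2 has {2, 3, 4, 6}, leaving only 5.
So row 6 reads: 2 5 4 1 3 6.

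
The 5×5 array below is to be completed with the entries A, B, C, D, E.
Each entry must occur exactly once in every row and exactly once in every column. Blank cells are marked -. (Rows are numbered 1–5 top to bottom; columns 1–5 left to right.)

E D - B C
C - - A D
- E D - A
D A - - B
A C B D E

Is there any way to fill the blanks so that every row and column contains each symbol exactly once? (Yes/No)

Yes

No row or column among the givens repeats a symbol, and propagating forced cells runs into no contradiction.
One valid completion exists (for instance, E D A B C / C B E A D / B E D C A / D A C E B / A C B D E).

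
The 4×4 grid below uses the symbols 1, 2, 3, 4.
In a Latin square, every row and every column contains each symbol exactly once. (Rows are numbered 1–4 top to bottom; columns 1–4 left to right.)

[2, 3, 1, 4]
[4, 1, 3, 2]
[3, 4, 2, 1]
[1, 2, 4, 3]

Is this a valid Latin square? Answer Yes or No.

Each row is a permutation of the 4 symbols, and so is each column.

Yes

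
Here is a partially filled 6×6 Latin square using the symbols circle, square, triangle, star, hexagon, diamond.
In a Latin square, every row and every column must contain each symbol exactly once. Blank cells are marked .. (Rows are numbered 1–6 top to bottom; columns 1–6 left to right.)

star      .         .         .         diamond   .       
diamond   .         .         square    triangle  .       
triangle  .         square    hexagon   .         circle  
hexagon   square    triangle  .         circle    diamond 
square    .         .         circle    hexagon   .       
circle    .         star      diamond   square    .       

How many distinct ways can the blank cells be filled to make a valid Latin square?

3

Row 1, column 2: eliminating its row and column leaves {circle, triangle, hexagon}.
Row 1, column 3: eliminating its row and column leaves {circle, hexagon}.
Row 1, column 4: eliminating its row and column leaves {triangle}.
Row 1, column 6: eliminating its row and column leaves {square, triangle, hexagon}.
Row 2, column 2: eliminating its row and column leaves {circle, star, hexagon}.
Row 2, column 3: eliminating its row and column leaves {circle, hexagon}.
Row 2, column 6: eliminating its row and column leaves {star, hexagon}.
Row 3, column 2: eliminating its row and column leaves {star, diamond}.
Row 3, column 5: eliminating its row and column leaves {star}.
Row 4, column 4: eliminating its row and column leaves {star}.
Row 5, column 2: eliminating its row and column leaves {triangle, star, diamond}.
Row 5, column 3: eliminating its row and column leaves {diamond}.
Row 5, column 6: eliminating its row and column leaves {triangle, star}.
Row 6, column 2: eliminating its row and column leaves {triangle, hexagon}.
Row 6, column 6: eliminating its row and column leaves {triangle, hexagon}.
Enumerating the assignments across these blanks that avoid any row or column repeat gives 3 completions.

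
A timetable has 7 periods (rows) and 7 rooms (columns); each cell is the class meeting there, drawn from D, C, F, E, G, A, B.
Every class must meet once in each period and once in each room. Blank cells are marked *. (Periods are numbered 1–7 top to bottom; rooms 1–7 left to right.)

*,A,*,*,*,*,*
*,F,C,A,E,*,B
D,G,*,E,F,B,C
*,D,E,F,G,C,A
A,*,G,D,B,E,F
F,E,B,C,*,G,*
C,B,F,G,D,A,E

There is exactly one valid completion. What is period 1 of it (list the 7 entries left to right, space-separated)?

E A D B C F G

Period 1, room 3: period 1 has {A} and room 3 has {C, F, E, G, B}, leaving only D.
Period 1, room 4: period 1 has {D, A} and room 4 has {D, C, F, E, G, A}, leaving only B.
Period 1, room 5: period 1 has {D, A, B} and room 5 has {D, F, E, G, B}, leaving only C.
Period 1, room 6: period 1 has {D, C, A, B} and room 6 has {C, E, G, A, B}, leaving only F.
Period 1, room 7: period 1 has {D, C, F, A, B} and room 7 has {C, F, E, A, B}, leaving only G.
Period 1, room 1: period 1 has {D, C, F, G, A, B} and room 1 has {D, C, F, A}, leaving only E.
So period 1 reads: E A D B C F G.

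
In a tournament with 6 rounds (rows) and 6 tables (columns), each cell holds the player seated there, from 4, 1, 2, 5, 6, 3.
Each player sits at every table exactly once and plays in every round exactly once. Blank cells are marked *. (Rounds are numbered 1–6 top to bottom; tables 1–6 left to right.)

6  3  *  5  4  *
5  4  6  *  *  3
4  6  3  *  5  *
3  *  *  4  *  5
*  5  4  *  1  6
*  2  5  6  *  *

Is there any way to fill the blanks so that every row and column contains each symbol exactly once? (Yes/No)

No round or table among the givens repeats a symbol, and propagating forced cells runs into no contradiction.
One valid completion exists (for instance, 6 3 1 5 4 2 / 5 4 6 1 2 3 / 4 6 3 2 5 1 / 3 1 2 4 6 5 / 2 5 4 3 1 6 / 1 2 5 6 3 4).

Yes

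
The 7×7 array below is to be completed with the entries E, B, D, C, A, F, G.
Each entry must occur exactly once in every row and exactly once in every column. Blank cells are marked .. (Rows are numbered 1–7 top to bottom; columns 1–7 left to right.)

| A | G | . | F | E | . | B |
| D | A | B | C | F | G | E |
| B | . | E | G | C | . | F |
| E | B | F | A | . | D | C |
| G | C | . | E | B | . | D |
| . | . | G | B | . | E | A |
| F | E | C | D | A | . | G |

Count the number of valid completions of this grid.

1

Row 1, column 3: eliminating its row and column leaves {D}.
Row 1, column 6: eliminating its row and column leaves {C}.
Row 3, column 2: eliminating its row and column leaves {D}.
Row 3, column 6: eliminating its row and column leaves {A}.
Row 4, column 5: eliminating its row and column leaves {G}.
Row 5, column 3: eliminating its row and column leaves {A}.
Row 5, column 6: eliminating its row and column leaves {A, F}.
Row 6, column 1: eliminating its row and column leaves {C}.
Row 6, column 2: eliminating its row and column leaves {D, F}.
Row 6, column 5: eliminating its row and column leaves {D}.
Row 7, column 6: eliminating its row and column leaves {B}.
Only one assignment across all blanks avoids any row or column repeat, giving 1 completion.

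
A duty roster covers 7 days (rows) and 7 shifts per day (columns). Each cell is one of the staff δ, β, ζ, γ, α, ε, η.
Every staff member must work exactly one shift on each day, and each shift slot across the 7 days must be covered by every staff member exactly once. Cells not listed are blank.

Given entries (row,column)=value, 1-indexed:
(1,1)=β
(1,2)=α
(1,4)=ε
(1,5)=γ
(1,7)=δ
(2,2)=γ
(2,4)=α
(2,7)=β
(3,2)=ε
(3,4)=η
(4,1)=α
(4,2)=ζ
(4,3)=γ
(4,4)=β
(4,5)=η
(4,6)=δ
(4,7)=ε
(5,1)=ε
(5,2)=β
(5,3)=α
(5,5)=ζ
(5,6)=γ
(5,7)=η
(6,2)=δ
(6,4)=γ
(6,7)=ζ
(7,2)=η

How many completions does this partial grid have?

Day 1, shift 3: eliminating its day and shift leaves {ζ, η}.
Day 1, shift 6: eliminating its day and shift leaves {ζ, η}.
Day 2, shift 1: eliminating its day and shift leaves {δ, ζ, η}.
Day 2, shift 3: eliminating its day and shift leaves {δ, ζ, ε, η}.
Day 2, shift 5: eliminating its day and shift leaves {δ, ε}.
Day 2, shift 6: eliminating its day and shift leaves {ζ, ε, η}.
Day 3, shift 1: eliminating its day and shift leaves {δ, ζ, γ}.
Day 3, shift 3: eliminating its day and shift leaves {δ, β, ζ}.
Day 3, shift 5: eliminating its day and shift leaves {δ, β, α}.
Day 3, shift 6: eliminating its day and shift leaves {β, ζ, α}.
Day 3, shift 7: eliminating its day and shift leaves {γ, α}.
Day 5, shift 4: eliminating its day and shift leaves {δ}.
Day 6, shift 1: eliminating its day and shift leaves {η}.
Day 6, shift 3: eliminating its day and shift leaves {β, ε, η}.
Day 6, shift 5: eliminating its day and shift leaves {β, α, ε}.
Day 6, shift 6: eliminating its day and shift leaves {β, α, ε, η}.
Day 7, shift 1: eliminating its day and shift leaves {δ, ζ, γ}.
Day 7, shift 3: eliminating its day and shift leaves {δ, β, ζ, ε}.
Day 7, shift 4: eliminating its day and shift leaves {δ, ζ}.
Day 7, shift 5: eliminating its day and shift leaves {δ, β, α, ε}.
Day 7, shift 6: eliminating its day and shift leaves {β, ζ, α, ε}.
Day 7, shift 7: eliminating its day and shift leaves {γ, α}.
Enumerating the assignments across these blanks that avoid any day or shift repeat gives 18 completions.

18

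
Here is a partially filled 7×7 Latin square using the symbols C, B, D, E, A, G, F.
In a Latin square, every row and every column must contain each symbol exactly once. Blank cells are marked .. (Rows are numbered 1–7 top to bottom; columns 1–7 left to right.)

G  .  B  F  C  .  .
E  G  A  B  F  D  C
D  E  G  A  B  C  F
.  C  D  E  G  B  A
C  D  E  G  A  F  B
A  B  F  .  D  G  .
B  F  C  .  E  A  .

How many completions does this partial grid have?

Row 1, column 2: eliminating its row and column leaves {A}.
Row 1, column 6: eliminating its row and column leaves {E}.
Row 1, column 7: eliminating its row and column leaves {D, E}.
Row 4, column 1: eliminating its row and column leaves {F}.
Row 6, column 4: eliminating its row and column leaves {C}.
Row 6, column 7: eliminating its row and column leaves {E}.
Row 7, column 4: eliminating its row and column leaves {D}.
Row 7, column 7: eliminating its row and column leaves {D, G}.
Only one assignment across all blanks avoids any row or column repeat, giving 1 completion.

1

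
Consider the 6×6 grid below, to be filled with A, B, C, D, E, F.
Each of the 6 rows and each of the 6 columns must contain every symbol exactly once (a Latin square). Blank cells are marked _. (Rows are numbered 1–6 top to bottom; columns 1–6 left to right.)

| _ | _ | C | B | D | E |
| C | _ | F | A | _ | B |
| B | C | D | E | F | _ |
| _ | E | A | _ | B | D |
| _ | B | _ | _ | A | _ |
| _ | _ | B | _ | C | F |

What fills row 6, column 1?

Row 2, column 2: row 2 has {A, B, C, F} and column 2 has {B, C, E}, leaving only D.
Row 2, column 5: row 2 has {A, B, C, D, F} and column 5 has {A, B, C, D, F}, leaving only E.
Row 3, column 6: row 3 has {B, C, D, E, F} and column 6 has {B, D, E, F}, leaving only A.
Row 4, column 1: row 4 has {A, B, D, E} and column 1 has {B, C}, leaving only F.
Row 1, column 1: row 1 has {B, C, D, E} and column 1 has {B, C, F}, leaving only A.
Row 1, column 2: row 1 has {A, B, C, D, E} and column 2 has {B, C, D, E}, leaving only F.
Row 4, column 4: row 4 has {A, B, D, E, F} and column 4 has {A, B, E}, leaving only C.
Row 5, column 3: row 5 has {A, B} and column 3 has {A, B, C, D, F}, leaving only E.
Row 5, column 1: row 5 has {A, B, E} and column 1 has {A, B, C, F}, leaving only D.
Row 6 already has {B, C, F} and column 1 already has {A, B, C, D, F}, so row 6, column 1 must be E.

E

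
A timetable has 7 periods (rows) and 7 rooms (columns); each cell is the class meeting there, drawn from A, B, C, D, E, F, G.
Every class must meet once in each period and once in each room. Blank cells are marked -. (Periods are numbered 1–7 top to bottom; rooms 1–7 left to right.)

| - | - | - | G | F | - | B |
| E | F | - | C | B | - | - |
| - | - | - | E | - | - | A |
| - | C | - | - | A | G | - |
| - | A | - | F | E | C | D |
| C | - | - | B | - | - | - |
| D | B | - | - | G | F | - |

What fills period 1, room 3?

C

Period 1, room 1: period 1 has {B, F, G} and room 1 has {C, D, E}, leaving only A.
Period 2, room 7: period 2 has {B, C, E, F} and room 7 has {A, B, D}, leaving only G.
Period 4, room 4: period 4 has {A, C, G} and room 4 has {B, C, E, F, G}, leaving only D.
Period 6, room 5: period 6 has {B, C} and room 5 has {A, B, E, F, G}, leaving only D.
Period 3, room 5: period 3 has {A, E} and room 5 has {A, B, D, E, F, G}, leaving only C.
Period 7, room 4: period 7 has {B, D, F, G} and room 4 has {B, C, D, E, F, G}, leaving only A.
Period 1, room 3 is narrowed to {C, D, E}.
If it were D, then period 1, room 6 would be left with no valid symbol.
If it were E, then period 1, room 6 would be left with no valid symbol.
So period 1, room 3 must be C.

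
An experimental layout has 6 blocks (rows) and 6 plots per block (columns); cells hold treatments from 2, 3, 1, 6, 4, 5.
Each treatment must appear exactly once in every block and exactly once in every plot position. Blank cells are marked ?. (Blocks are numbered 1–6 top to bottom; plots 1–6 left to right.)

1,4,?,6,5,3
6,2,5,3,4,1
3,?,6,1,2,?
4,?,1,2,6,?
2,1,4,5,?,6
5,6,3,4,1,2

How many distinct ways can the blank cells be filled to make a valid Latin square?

1

Block 1, plot 3: eliminating its block and plot leaves {2}.
Block 3, plot 2: eliminating its block and plot leaves {5}.
Block 3, plot 6: eliminating its block and plot leaves {4, 5}.
Block 4, plot 2: eliminating its block and plot leaves {3, 5}.
Block 4, plot 6: eliminating its block and plot leaves {5}.
Block 5, plot 5: eliminating its block and plot leaves {3}.
Only one assignment across all blanks avoids any block or plot repeat, giving 1 completion.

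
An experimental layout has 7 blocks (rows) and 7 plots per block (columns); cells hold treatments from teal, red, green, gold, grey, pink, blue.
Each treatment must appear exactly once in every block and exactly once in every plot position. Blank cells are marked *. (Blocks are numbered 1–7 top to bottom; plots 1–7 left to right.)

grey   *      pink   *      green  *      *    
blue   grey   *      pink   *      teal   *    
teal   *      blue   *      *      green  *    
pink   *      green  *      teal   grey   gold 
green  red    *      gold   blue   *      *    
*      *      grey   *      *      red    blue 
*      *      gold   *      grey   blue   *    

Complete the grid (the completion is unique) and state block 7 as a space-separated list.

Block 7, plot 1: block 7 has {gold, grey, blue} and plot 1 has {teal, green, grey, pink, blue}, leaving only red.
Block 1, plot 6: block 1 has {green, grey, pink} and plot 6 has {teal, red, green, grey, blue}, leaving only gold.
Block 2, plot 3: block 2 has {teal, grey, pink, blue} and plot 3 has {green, gold, grey, pink, blue}, leaving only red.
Block 2, plot 5: block 2 has {teal, red, grey, pink, blue} and plot 5 has {teal, green, grey, blue}, leaving only gold.
Block 2, plot 7: block 2 has {teal, red, gold, grey, pink, blue} and plot 7 has {gold, blue}, leaving only green.
Block 4, plot 2: block 4 has {teal, green, gold, grey, pink} and plot 2 has {red, grey}, leaving only blue.
Block 1, plot 2: block 1 has {green, gold, grey, pink} and plot 2 has {red, grey, blue}, leaving only teal.
Block 1, plot 7: block 1 has {teal, green, gold, grey, pink} and plot 7 has {green, gold, blue}, leaving only red.
Block 1, plot 4: block 1 has {teal, red, green, gold, grey, pink} and plot 4 has {gold, pink}, leaving only blue.
Block 4, plot 4: block 4 has {teal, green, gold, grey, pink, blue} and plot 4 has {gold, pink, blue}, leaving only red.
Block 3, plot 4: block 3 has {teal, green, blue} and plot 4 has {red, gold, pink, blue}, leaving only grey.
Block 3, plot 7: block 3 has {teal, green, grey, blue} and plot 7 has {red, green, gold, blue}, leaving only pink.
Block 7, plot 7: block 7 has {red, gold, grey, blue} and plot 7 has {red, green, gold, pink, blue}, leaving only teal.
Block 7, plot 4: block 7 has {teal, red, gold, grey, blue} and plot 4 has {red, gold, grey, pink, blue}, leaving only green.
Block 7, plot 2: block 7 has {teal, red, green, gold, grey, blue} and plot 2 has {teal, red, grey, blue}, leaving only pink.
So block 7 reads: red pink gold green grey blue teal.

red pink gold green grey blue teal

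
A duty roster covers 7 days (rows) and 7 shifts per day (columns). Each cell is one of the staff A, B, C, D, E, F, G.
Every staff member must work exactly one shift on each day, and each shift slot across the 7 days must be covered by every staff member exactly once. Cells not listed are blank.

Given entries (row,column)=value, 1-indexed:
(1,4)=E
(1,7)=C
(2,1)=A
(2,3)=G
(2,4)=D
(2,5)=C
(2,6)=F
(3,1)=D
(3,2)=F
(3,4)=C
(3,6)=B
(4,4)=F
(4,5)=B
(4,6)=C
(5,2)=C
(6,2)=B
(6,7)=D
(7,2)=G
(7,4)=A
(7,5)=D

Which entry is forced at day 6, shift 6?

Day 2, shift 2: day 2 has {A, C, D, F, G} and shift 2 has {B, C, F, G}, leaving only E.
Day 2, shift 7: day 2 has {A, C, D, E, F, G} and shift 7 has {C, D}, leaving only B.
Day 6, shift 4: day 6 has {B, D} and shift 4 has {A, C, D, E, F}, leaving only G.
Day 5, shift 4: day 5 has {C} and shift 4 has {A, C, D, E, F, G}, leaving only B.
Day 7, shift 6: day 7 has {A, D, G} and shift 6 has {B, C, F}, leaving only E.
Day 6 already has {B, D, G} and shift 6 already has {B, C, E, F}, so day 6, shift 6 must be A.

A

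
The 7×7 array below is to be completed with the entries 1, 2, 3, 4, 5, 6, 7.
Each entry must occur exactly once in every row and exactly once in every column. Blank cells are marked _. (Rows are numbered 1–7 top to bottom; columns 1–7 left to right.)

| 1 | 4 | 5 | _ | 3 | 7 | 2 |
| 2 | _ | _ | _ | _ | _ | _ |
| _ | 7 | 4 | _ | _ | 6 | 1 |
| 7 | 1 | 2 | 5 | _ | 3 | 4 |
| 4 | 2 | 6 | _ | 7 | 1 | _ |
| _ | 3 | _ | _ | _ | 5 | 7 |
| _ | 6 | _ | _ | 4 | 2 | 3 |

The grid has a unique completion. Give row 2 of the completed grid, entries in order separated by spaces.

Row 2, column 2: row 2 has {2} and column 2 has {1, 2, 3, 4, 6, 7}, leaving only 5.
Row 2, column 6: row 2 has {2, 5} and column 6 has {1, 2, 3, 5, 6, 7}, leaving only 4.
Row 2, column 7: row 2 has {2, 4, 5} and column 7 has {1, 2, 3, 4, 7}, leaving only 6.
Row 2, column 5: row 2 has {2, 4, 5, 6} and column 5 has {3, 4, 7}, leaving only 1.
Row 1, column 4: row 1 has {1, 2, 3, 4, 5, 7} and column 4 has {5}, leaving only 6.
Row 4, column 5: row 4 has {1, 2, 3, 4, 5, 7} and column 5 has {1, 3, 4, 7}, leaving only 6.
Row 5, column 4: row 5 has {1, 2, 4, 6, 7} and column 4 has {5, 6}, leaving only 3.
Row 2, column 4: row 2 has {1, 2, 4, 5, 6} and column 4 has {3, 5, 6}, leaving only 7.
Row 2, column 3: row 2 has {1, 2, 4, 5, 6, 7} and column 3 has {2, 4, 5, 6}, leaving only 3.
So row 2 reads: 2 5 3 7 1 4 6.

2 5 3 7 1 4 6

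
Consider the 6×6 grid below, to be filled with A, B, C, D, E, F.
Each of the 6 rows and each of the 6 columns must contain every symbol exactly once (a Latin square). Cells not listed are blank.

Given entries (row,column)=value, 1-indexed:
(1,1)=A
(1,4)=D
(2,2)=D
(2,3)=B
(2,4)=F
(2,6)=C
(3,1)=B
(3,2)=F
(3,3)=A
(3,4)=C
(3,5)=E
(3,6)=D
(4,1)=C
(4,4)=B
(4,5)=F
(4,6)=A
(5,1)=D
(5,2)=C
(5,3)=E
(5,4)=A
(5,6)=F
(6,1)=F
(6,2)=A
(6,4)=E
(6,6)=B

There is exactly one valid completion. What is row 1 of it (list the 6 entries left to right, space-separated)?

A B F D C E

Row 1, column 6: row 1 has {A, D} and column 6 has {A, B, C, D, F}, leaving only E.
Row 1, column 2: row 1 has {A, D, E} and column 2 has {A, C, D, F}, leaving only B.
Row 1, column 5: row 1 has {A, B, D, E} and column 5 has {E, F}, leaving only C.
Row 1, column 3: row 1 has {A, B, C, D, E} and column 3 has {A, B, E}, leaving only F.
So row 1 reads: A B F D C E.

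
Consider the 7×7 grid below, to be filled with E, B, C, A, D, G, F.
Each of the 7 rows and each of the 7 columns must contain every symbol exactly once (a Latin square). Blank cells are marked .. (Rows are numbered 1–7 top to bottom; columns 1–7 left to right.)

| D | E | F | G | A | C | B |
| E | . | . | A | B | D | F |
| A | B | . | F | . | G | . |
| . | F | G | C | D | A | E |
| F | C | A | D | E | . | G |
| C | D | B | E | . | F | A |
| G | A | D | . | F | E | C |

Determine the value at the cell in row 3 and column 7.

Row 3 already has {B, A, G, F} and column 7 already has {E, B, C, A, G, F}, so row 3, column 7 must be D.

D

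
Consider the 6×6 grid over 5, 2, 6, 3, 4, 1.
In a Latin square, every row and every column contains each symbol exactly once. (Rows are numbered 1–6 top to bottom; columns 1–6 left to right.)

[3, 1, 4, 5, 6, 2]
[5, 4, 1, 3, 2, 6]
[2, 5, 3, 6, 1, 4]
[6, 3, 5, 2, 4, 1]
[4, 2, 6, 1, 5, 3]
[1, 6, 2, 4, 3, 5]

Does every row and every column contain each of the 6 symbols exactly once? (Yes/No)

Each row is a permutation of the 6 symbols, and so is each column.

Yes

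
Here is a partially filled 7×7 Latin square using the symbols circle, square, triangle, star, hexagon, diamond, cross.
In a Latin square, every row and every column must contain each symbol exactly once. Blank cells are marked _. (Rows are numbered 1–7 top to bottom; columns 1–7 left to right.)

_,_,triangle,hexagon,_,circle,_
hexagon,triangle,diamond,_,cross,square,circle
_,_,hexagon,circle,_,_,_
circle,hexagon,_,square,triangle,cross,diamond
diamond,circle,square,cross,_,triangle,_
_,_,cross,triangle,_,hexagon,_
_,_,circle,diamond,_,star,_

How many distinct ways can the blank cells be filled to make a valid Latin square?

Row 1, column 1: eliminating its row and column leaves {square, star, cross}.
Row 1, column 2: eliminating its row and column leaves {square, star, diamond, cross}.
Row 1, column 5: eliminating its row and column leaves {square, star, diamond}.
Row 1, column 7: eliminating its row and column leaves {square, star, cross}.
Row 2, column 4: eliminating its row and column leaves {star}.
Row 3, column 1: eliminating its row and column leaves {square, triangle, star, cross}.
Row 3, column 2: eliminating its row and column leaves {square, star, diamond, cross}.
Row 3, column 5: eliminating its row and column leaves {square, star, diamond}.
Row 3, column 6: eliminating its row and column leaves {diamond}.
Row 3, column 7: eliminating its row and column leaves {square, triangle, star, cross}.
Row 4, column 3: eliminating its row and column leaves {star}.
Row 5, column 5: eliminating its row and column leaves {star, hexagon}.
Row 5, column 7: eliminating its row and column leaves {star, hexagon}.
Row 6, column 1: eliminating its row and column leaves {square, star}.
Row 6, column 2: eliminating its row and column leaves {square, star, diamond}.
Row 6, column 5: eliminating its row and column leaves {circle, square, star, diamond}.
Row 6, column 7: eliminating its row and column leaves {square, star}.
Row 7, column 1: eliminating its row and column leaves {square, triangle, cross}.
Row 7, column 2: eliminating its row and column leaves {square, cross}.
Row 7, column 5: eliminating its row and column leaves {square, hexagon}.
Row 7, column 7: eliminating its row and column leaves {square, triangle, hexagon, cross}.
Enumerating the assignments across these blanks that avoid any row or column repeat gives 9 completions.

9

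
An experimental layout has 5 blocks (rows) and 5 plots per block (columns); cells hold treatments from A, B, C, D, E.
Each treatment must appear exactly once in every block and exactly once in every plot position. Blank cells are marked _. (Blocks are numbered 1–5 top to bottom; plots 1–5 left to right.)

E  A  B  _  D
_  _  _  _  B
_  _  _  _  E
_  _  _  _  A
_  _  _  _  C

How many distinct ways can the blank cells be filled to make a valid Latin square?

56

Block 1, plot 4: eliminating its block and plot leaves {C}.
Block 2, plot 1: eliminating its block and plot leaves {A, C, D}.
Block 2, plot 2: eliminating its block and plot leaves {C, D, E}.
Block 2, plot 3: eliminating its block and plot leaves {A, C, D, E}.
Block 2, plot 4: eliminating its block and plot leaves {A, C, D, E}.
Block 3, plot 1: eliminating its block and plot leaves {A, B, C, D}.
Block 3, plot 2: eliminating its block and plot leaves {B, C, D}.
Block 3, plot 3: eliminating its block and plot leaves {A, C, D}.
Block 3, plot 4: eliminating its block and plot leaves {A, B, C, D}.
Block 4, plot 1: eliminating its block and plot leaves {B, C, D}.
Block 4, plot 2: eliminating its block and plot leaves {B, C, D, E}.
Block 4, plot 3: eliminating its block and plot leaves {C, D, E}.
Block 4, plot 4: eliminating its block and plot leaves {B, C, D, E}.
Block 5, plot 1: eliminating its block and plot leaves {A, B, D}.
Block 5, plot 2: eliminating its block and plot leaves {B, D, E}.
Block 5, plot 3: eliminating its block and plot leaves {A, D, E}.
Block 5, plot 4: eliminating its block and plot leaves {A, B, D, E}.
Enumerating the assignments across these blanks that avoid any block or plot repeat gives 56 completions.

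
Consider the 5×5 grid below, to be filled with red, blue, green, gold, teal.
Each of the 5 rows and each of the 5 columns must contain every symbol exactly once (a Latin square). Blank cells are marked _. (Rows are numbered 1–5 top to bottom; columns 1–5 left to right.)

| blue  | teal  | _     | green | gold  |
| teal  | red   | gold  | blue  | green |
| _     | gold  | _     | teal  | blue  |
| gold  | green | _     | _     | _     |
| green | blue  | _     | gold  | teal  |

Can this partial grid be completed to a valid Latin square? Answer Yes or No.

Row 1, column 3: row 1 has {blue, green, gold, teal} and column 3 has {gold}, so it must be red.
Now row 5, column 3: row 5 together with column 3 already contain {red, blue, green, gold, teal} — every symbol — so nothing can go there. The grid has no valid completion.

No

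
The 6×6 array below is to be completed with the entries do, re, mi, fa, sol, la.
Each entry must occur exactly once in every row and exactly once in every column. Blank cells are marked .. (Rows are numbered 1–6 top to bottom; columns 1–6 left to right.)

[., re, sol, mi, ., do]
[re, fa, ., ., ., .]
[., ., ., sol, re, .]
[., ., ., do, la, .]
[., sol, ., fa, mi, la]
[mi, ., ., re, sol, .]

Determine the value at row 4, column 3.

fa

Row 1, column 5: row 1 has {do, re, mi, sol} and column 5 has {re, mi, sol, la}, leaving only fa.
Row 1, column 1: row 1 has {do, re, mi, fa, sol} and column 1 has {re, mi}, leaving only la.
Row 2, column 4: row 2 has {re, fa} and column 4 has {do, re, mi, fa, sol}, leaving only la.
Row 2, column 5: row 2 has {re, fa, la} and column 5 has {re, mi, fa, sol, la}, leaving only do.
Row 2, column 3: row 2 has {do, re, fa, la} and column 3 has {sol}, leaving only mi.
Row 2, column 6: row 2 has {do, re, mi, fa, la} and column 6 has {do, la}, leaving only sol.
Row 4, column 2: row 4 has {do, la} and column 2 has {re, fa, sol}, leaving only mi.
Row 5, column 1: row 5 has {mi, fa, sol, la} and column 1 has {re, mi, la}, leaving only do.
Row 3, column 1: row 3 has {re, sol} and column 1 has {do, re, mi, la}, leaving only fa.
Row 3, column 6: row 3 has {re, fa, sol} and column 6 has {do, sol, la}, leaving only mi.
Row 4, column 1: row 4 has {do, mi, la} and column 1 has {do, re, mi, fa, la}, leaving only sol.
Row 5, column 3: row 5 has {do, mi, fa, sol, la} and column 3 has {mi, sol}, leaving only re.
Row 4 already has {do, mi, sol, la} and column 3 already has {re, mi, sol}, so row 4, column 3 must be fa.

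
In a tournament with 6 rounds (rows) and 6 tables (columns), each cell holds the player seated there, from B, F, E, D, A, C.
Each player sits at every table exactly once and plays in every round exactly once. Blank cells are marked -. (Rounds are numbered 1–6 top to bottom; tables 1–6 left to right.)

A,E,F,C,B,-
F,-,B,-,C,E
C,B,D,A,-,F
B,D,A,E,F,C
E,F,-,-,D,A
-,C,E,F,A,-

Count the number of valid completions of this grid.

Round 1, table 6: eliminating its round and table leaves {D}.
Round 2, table 2: eliminating its round and table leaves {A}.
Round 2, table 4: eliminating its round and table leaves {D}.
Round 3, table 5: eliminating its round and table leaves {E}.
Round 5, table 3: eliminating its round and table leaves {C}.
Round 5, table 4: eliminating its round and table leaves {B}.
Round 6, table 1: eliminating its round and table leaves {D}.
Round 6, table 6: eliminating its round and table leaves {B, D}.
Only one assignment across all blanks avoids any round or table repeat, giving 1 completion.

1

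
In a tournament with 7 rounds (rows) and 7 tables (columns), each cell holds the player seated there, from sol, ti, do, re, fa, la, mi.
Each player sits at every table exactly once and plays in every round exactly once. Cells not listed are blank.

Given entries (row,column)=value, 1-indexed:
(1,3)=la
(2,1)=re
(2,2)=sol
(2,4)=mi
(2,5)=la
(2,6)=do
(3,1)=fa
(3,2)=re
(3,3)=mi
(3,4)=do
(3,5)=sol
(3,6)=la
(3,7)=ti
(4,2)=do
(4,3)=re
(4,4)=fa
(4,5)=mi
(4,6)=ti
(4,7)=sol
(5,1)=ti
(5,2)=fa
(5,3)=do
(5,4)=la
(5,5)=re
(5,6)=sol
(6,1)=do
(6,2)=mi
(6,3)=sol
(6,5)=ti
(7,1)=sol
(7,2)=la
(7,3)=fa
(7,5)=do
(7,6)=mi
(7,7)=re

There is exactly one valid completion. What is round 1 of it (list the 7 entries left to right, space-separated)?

mi ti la sol fa re do

Round 1, table 1: round 1 has {la} and table 1 has {sol, ti, do, re, fa}, leaving only mi.
Round 1, table 2: round 1 has {la, mi} and table 2 has {sol, do, re, fa, la, mi}, leaving only ti.
Round 1, table 5: round 1 has {ti, la, mi} and table 5 has {sol, ti, do, re, la, mi}, leaving only fa.
Round 1, table 6: round 1 has {ti, fa, la, mi} and table 6 has {sol, ti, do, la, mi}, leaving only re.
Round 1, table 4: round 1 has {ti, re, fa, la, mi} and table 4 has {do, fa, la, mi}, leaving only sol.
Round 1, table 7: round 1 has {sol, ti, re, fa, la, mi} and table 7 has {sol, ti, re}, leaving only do.
So round 1 reads: mi ti la sol fa re do.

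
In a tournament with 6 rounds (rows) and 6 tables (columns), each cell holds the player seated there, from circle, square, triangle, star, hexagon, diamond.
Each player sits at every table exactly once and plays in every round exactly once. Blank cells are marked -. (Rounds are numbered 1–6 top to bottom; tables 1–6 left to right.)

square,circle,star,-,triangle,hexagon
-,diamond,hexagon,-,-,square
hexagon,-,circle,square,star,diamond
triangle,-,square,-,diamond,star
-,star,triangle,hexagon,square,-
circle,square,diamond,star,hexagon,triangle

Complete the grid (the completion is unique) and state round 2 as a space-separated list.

Round 2, table 1: round 2 has {square, hexagon, diamond} and table 1 has {circle, square, triangle, hexagon}, leaving only star.
Round 2, table 5: round 2 has {square, star, hexagon, diamond} and table 5 has {square, triangle, star, hexagon, diamond}, leaving only circle.
Round 2, table 4: round 2 has {circle, square, star, hexagon, diamond} and table 4 has {square, star, hexagon}, leaving only triangle.
So round 2 reads: star diamond hexagon triangle circle square.

star diamond hexagon triangle circle square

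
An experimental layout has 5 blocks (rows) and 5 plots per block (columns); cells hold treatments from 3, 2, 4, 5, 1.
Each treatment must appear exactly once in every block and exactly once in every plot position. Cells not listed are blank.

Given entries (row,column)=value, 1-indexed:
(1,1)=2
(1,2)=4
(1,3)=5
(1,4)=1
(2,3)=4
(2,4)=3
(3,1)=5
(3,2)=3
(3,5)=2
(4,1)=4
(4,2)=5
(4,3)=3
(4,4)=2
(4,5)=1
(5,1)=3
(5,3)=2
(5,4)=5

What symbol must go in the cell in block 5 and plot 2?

1

Block 5 already has {3, 2, 5} and plot 2 already has {3, 4, 5}, so block 5, plot 2 must be 1.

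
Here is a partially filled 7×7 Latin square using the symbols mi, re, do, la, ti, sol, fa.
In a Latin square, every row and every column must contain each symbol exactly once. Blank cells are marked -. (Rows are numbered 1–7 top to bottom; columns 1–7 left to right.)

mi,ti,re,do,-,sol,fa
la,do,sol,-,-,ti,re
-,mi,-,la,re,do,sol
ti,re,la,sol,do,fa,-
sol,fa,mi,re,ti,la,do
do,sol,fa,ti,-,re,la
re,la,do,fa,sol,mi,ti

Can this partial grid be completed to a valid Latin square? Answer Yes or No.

No row or column among the givens repeats a symbol, and propagating forced cells runs into no contradiction.
One valid completion exists (for instance, mi ti re do la sol fa / la do sol mi fa ti re / fa mi ti la re do sol / ti re la sol do fa mi / sol fa mi re ti la do / do sol fa ti mi re la / re la do fa sol mi ti).

Yes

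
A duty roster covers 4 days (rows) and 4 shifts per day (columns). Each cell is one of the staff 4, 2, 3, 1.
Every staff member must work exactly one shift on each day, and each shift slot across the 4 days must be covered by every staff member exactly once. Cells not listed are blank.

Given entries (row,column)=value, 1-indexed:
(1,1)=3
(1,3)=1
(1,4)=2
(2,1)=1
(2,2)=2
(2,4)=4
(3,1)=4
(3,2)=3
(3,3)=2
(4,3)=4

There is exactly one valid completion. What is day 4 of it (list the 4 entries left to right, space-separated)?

2 1 4 3

Day 4, shift 1: day 4 has {4} and shift 1 has {4, 3, 1}, leaving only 2.
Day 4, shift 2: day 4 has {4, 2} and shift 2 has {2, 3}, leaving only 1.
Day 4, shift 4: day 4 has {4, 2, 1} and shift 4 has {4, 2}, leaving only 3.
So day 4 reads: 2 1 4 3.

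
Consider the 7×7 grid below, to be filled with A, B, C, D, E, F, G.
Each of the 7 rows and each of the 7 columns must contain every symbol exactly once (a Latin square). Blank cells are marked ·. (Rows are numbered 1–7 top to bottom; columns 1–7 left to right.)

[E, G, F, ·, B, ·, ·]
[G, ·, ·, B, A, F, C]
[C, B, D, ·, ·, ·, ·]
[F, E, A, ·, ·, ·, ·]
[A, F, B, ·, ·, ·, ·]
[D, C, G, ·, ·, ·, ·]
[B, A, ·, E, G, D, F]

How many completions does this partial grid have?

Row 1, column 4: eliminating its row and column leaves {A, C, D}.
Row 1, column 6: eliminating its row and column leaves {A, C}.
Row 1, column 7: eliminating its row and column leaves {A, D}.
Row 2, column 2: eliminating its row and column leaves {D}.
Row 2, column 3: eliminating its row and column leaves {E}.
Row 3, column 4: eliminating its row and column leaves {A, F, G}.
Row 3, column 5: eliminating its row and column leaves {E, F}.
Row 3, column 6: eliminating its row and column leaves {A, E, G}.
Row 3, column 7: eliminating its row and column leaves {A, E, G}.
Row 4, column 4: eliminating its row and column leaves {C, D, G}.
Row 4, column 5: eliminating its row and column leaves {C, D}.
Row 4, column 6: eliminating its row and column leaves {B, C, G}.
Row 4, column 7: eliminating its row and column leaves {B, D, G}.
Row 5, column 4: eliminating its row and column leaves {C, D, G}.
Row 5, column 5: eliminating its row and column leaves {C, D, E}.
Row 5, column 6: eliminating its row and column leaves {C, E, G}.
Row 5, column 7: eliminating its row and column leaves {D, E, G}.
Row 6, column 4: eliminating its row and column leaves {A, F}.
Row 6, column 5: eliminating its row and column leaves {E, F}.
Row 6, column 6: eliminating its row and column leaves {A, B, E}.
Row 6, column 7: eliminating its row and column leaves {A, B, E}.
Row 7, column 3: eliminating its row and column leaves {C}.
Enumerating the assignments across these blanks that avoid any row or column repeat gives 14 completions.

14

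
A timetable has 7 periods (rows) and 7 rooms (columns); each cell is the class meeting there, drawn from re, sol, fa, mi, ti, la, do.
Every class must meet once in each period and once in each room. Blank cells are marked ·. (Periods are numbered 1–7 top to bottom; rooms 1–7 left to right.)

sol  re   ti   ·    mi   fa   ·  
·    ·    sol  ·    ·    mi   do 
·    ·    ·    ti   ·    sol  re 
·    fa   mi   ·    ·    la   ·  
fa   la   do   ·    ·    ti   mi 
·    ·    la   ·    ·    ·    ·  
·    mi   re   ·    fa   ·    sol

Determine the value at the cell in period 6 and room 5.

Period 1, room 7: period 1 has {re, sol, fa, mi, ti} and room 7 has {re, sol, mi, do}, leaving only la.
Period 1, room 4: period 1 has {re, sol, fa, mi, ti, la} and room 4 has {ti}, leaving only do.
Period 2, room 2: period 2 has {sol, mi, do} and room 2 has {re, fa, mi, la}, leaving only ti.
Period 3, room 2: period 3 has {re, sol, ti} and room 2 has {re, fa, mi, ti, la}, leaving only do.
Period 3, room 3: period 3 has {re, sol, ti, do} and room 3 has {re, sol, mi, ti, la, do}, leaving only fa.
Period 3, room 5: period 3 has {re, sol, fa, ti, do} and room 5 has {fa, mi}, leaving only la.
Period 2, room 5: period 2 has {sol, mi, ti, do} and room 5 has {fa, mi, la}, leaving only re.
Period 2, room 1: period 2 has {re, sol, mi, ti, do} and room 1 has {sol, fa}, leaving only la.
Period 2, room 4: period 2 has {re, sol, mi, ti, la, do} and room 4 has {ti, do}, leaving only fa.
Period 3, room 1: period 3 has {re, sol, fa, ti, la, do} and room 1 has {sol, fa, la}, leaving only mi.
Period 4, room 7: period 4 has {fa, mi, la} and room 7 has {re, sol, mi, la, do}, leaving only ti.
Period 5, room 5: period 5 has {fa, mi, ti, la, do} and room 5 has {re, fa, mi, la}, leaving only sol.
Period 4, room 5: period 4 has {fa, mi, ti, la} and room 5 has {re, sol, fa, mi, la}, leaving only do.
Period 6 already has {la} and room 5 already has {re, sol, fa, mi, la, do}, so period 6, room 5 must be ti.

ti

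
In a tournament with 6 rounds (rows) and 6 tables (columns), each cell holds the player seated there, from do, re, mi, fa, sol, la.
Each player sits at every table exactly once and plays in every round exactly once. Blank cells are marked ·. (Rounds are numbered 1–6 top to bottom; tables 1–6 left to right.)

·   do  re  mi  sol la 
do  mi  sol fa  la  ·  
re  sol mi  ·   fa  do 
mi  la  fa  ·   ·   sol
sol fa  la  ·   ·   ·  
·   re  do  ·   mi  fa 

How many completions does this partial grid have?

2

Round 1, table 1: eliminating its round and table leaves {fa}.
Round 2, table 6: eliminating its round and table leaves {re}.
Round 3, table 4: eliminating its round and table leaves {la}.
Round 4, table 4: eliminating its round and table leaves {do, re}.
Round 4, table 5: eliminating its round and table leaves {do, re}.
Round 5, table 4: eliminating its round and table leaves {do, re}.
Round 5, table 5: eliminating its round and table leaves {do, re}.
Round 5, table 6: eliminating its round and table leaves {re, mi}.
Round 6, table 1: eliminating its round and table leaves {la}.
Round 6, table 4: eliminating its round and table leaves {sol, la}.
Enumerating the assignments across these blanks that avoid any round or table repeat gives 2 completions.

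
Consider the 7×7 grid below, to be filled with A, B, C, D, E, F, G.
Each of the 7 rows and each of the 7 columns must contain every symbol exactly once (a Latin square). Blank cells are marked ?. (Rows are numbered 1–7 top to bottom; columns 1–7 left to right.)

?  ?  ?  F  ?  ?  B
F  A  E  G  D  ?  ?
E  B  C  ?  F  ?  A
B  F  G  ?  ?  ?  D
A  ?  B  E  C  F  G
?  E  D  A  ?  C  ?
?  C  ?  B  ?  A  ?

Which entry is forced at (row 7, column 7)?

E

Row 1, column 3: row 1 has {B, F} and column 3 has {B, C, D, E, G}, leaving only A.
Row 2, column 6: row 2 has {A, D, E, F, G} and column 6 has {A, C, F}, leaving only B.
Row 2, column 7: row 2 has {A, B, D, E, F, G} and column 7 has {A, B, D, G}, leaving only C.
Row 3, column 4: row 3 has {A, B, C, E, F} and column 4 has {A, B, E, F, G}, leaving only D.
Row 3, column 6: row 3 has {A, B, C, D, E, F} and column 6 has {A, B, C, F}, leaving only G.
Row 4, column 4: row 4 has {B, D, F, G} and column 4 has {A, B, D, E, F, G}, leaving only C.
Row 4, column 6: row 4 has {B, C, D, F, G} and column 6 has {A, B, C, F, G}, leaving only E.
Row 1, column 6: row 1 has {A, B, F} and column 6 has {A, B, C, E, F, G}, leaving only D.
Row 1, column 2: row 1 has {A, B, D, F} and column 2 has {A, B, C, E, F}, leaving only G.
Row 1, column 1: row 1 has {A, B, D, F, G} and column 1 has {A, B, E, F}, leaving only C.
Row 1, column 5: row 1 has {A, B, C, D, F, G} and column 5 has {C, D, F}, leaving only E.
Row 4, column 5: row 4 has {B, C, D, E, F, G} and column 5 has {C, D, E, F}, leaving only A.
Row 5, column 2: row 5 has {A, B, C, E, F, G} and column 2 has {A, B, C, E, F, G}, leaving only D.
Row 6, column 1: row 6 has {A, C, D, E} and column 1 has {A, B, C, E, F}, leaving only G.
Row 6, column 5: row 6 has {A, C, D, E, G} and column 5 has {A, C, D, E, F}, leaving only B.
Row 6, column 7: row 6 has {A, B, C, D, E, G} and column 7 has {A, B, C, D, G}, leaving only F.
Row 7 already has {A, B, C} and column 7 already has {A, B, C, D, F, G}, so row 7, column 7 must be E.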